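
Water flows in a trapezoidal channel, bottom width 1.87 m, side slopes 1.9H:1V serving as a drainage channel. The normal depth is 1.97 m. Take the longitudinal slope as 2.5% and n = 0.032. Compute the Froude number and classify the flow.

With bottom width b = 1.87 m and side slope z = 1.9: A = (b + zy)y = (1.87 + 1.9×1.97)×1.97 = 11.06 m²; P = b + 2y√(1+z²) = 1.87 + 2×1.97×2.147 = 10.33 m.
Hydraulic radius R = A/P = 11.06/10.33 = 1.07 m.
V = (1/n) R^(2/3) √S = (1/0.032) × 1.07^(2/3) × √0.025 = 5.171 m/s. Hydraulic depth D_h = A/T = 11.06/9.356 = 1.182 m.
Froude number Fr = V/√(g·D_h) = 5.171/√(9.81×1.182) = 1.52, which is greater than 1, so the flow is supercritical.

supercritical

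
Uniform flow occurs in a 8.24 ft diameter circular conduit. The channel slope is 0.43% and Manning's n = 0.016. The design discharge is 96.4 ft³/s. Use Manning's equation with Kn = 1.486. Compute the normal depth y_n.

y_n = 2.39 ft

Manning's equation rearranged: A R^(2/3) = nQ / (1.486·√S) = 0.016 × 96.4 / (1.486 × √0.0043) = 15.83.
At y = 2.07 ft: A R^(2/3) = 11.94 — low.
At y = 2.82 ft: A R^(2/3) = 21.76 — high.
At y = 2.39 ft: A R^(2/3) = 15.84 — close enough.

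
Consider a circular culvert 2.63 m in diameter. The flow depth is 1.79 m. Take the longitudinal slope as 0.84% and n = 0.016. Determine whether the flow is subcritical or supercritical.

supercritical

For a circular section of diameter D = 2.63 m at depth y = 1.79 m, the central angle is θ = 2 arccos(1 − 2y/D) = 3.881 rad. Then A = (D²/8)(θ − sin θ) = 3.938 m² and P = Dθ/2 = 5.103 m.
Hydraulic radius R = A/P = 3.938/5.103 = 0.7716 m.
V = (1/n) R^(2/3) √S = (1/0.016) × 0.7716^(2/3) × √0.0084 = 4.819 m/s. Hydraulic depth D_h = A/T = 3.938/2.452 = 1.606 m.
Froude number Fr = V/√(g·D_h) = 4.819/√(9.81×1.606) = 1.21, which is greater than 1, so the flow is supercritical.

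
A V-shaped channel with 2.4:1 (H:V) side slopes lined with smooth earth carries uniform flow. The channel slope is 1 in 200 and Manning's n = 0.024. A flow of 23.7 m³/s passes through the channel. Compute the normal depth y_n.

y_n = 1.91 m

Manning's equation rearranged: A R^(2/3) = nQ / (1·√S) = 0.024 × 23.7 / (√0.005) = 8.044.
At y = 2.33 m: A R^(2/3) = 13.68 — too large.
At y = 1.64 m: A R^(2/3) = 5.361 — too small.
At y = 1.91 m: A R^(2/3) = 8.05 — ≈ 8.044.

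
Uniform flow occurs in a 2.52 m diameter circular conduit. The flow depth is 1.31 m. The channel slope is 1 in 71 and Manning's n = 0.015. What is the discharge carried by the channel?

For a circular section of diameter D = 2.52 m at depth y = 1.31 m, the central angle is θ = 2 arccos(1 − 2y/D) = 3.221 rad. Then A = (D²/8)(θ − sin θ) = 2.62 m² and P = Dθ/2 = 4.058 m.
Hydraulic radius R = A/P = 2.62/4.058 = 0.6455 m.
Manning's equation: Q = (1/n) A R^(2/3) S^(1/2) = (1/0.015) × 2.62 × 0.6455^(2/3) × 0.01408^(1/2) = 15.5 m³/s.

Q = 15.5 m³/s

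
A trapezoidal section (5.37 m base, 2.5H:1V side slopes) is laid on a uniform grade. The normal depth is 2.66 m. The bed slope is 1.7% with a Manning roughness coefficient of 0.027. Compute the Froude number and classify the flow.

supercritical

With bottom width b = 5.37 m and side slope z = 2.5: A = (b + zy)y = (5.37 + 2.5×2.66)×2.66 = 31.97 m²; P = b + 2y√(1+z²) = 5.37 + 2×2.66×2.693 = 19.69 m.
Hydraulic radius R = A/P = 31.97/19.69 = 1.623 m.
V = (1/n) R^(2/3) √S = (1/0.027) × 1.623^(2/3) × √0.017 = 6.67 m/s. Hydraulic depth D_h = A/T = 31.97/18.67 = 1.713 m.
Froude number Fr = V/√(g·D_h) = 6.67/√(9.81×1.713) = 1.63, which is greater than 1, so the flow is supercritical.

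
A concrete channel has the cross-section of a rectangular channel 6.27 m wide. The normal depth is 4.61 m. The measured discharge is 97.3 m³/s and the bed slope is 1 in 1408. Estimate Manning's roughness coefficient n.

Flow area A = b·y = 6.27 × 4.61 = 28.9 m². Wetted perimeter P = b + 2y = 6.27 + 2×4.61 = 15.49 m.
Hydraulic radius R = A/P = 28.9/15.49 = 1.866 m.
Rearranging Manning's equation: n = (1/Q) A R^(2/3) S^(1/2) = (1/97.3) × 28.9 × 1.866^(2/3) × √0.0007102 = 0.012.

n = 0.012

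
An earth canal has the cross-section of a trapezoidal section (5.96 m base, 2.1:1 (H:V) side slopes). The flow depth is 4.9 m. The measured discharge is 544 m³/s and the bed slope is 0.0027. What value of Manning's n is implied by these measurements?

With bottom width b = 5.96 m and side slope z = 2.1: A = (b + zy)y = (5.96 + 2.1×4.9)×4.9 = 79.62 m²; P = b + 2y√(1+z²) = 5.96 + 2×4.9×2.326 = 28.75 m.
Hydraulic radius R = A/P = 79.62/28.75 = 2.769 m.
Rearranging Manning's equation: n = (1/Q) A R^(2/3) S^(1/2) = (1/544) × 79.62 × 2.769^(2/3) × √0.0027 = 0.015.

n = 0.015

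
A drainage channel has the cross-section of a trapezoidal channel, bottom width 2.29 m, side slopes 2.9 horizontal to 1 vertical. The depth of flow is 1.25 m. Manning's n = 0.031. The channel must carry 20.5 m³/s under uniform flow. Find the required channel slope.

With bottom width b = 2.29 m and side slope z = 2.9: A = (b + zy)y = (2.29 + 2.9×1.25)×1.25 = 7.394 m²; P = b + 2y√(1+z²) = 2.29 + 2×1.25×3.068 = 9.959 m.
Hydraulic radius R = A/P = 7.394/9.959 = 0.7424 m.
From Manning's equation, S = [nQ / (1 A R^(2/3))]² = [0.031 × 20.5 / (1 × 7.394 × 0.7424^(2/3))]² = 0.011.

S = 0.011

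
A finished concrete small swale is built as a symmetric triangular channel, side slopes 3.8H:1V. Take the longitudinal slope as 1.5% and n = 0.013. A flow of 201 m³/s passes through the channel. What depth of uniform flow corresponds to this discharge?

y_n = 2.29 m

Manning's equation rearranged: A R^(2/3) = nQ / (1·√S) = 0.013 × 201 / (√0.015) = 21.34.
Trying y = 2.73 m: A R^(2/3) = 34.08 — high.
Trying y = 2.04 m: A R^(2/3) = 15.67 — low.
Trying y = 2.29 m: A R^(2/3) = 21.33 — close enough.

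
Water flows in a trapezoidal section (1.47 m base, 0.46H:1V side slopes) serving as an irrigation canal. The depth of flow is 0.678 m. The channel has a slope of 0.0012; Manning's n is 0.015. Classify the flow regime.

subcritical

With bottom width b = 1.47 m and side slope z = 0.46: A = (b + zy)y = (1.47 + 0.46×0.678)×0.678 = 1.208 m²; P = b + 2y√(1+z²) = 1.47 + 2×0.678×1.101 = 2.963 m.
Hydraulic radius R = A/P = 1.208/2.963 = 0.4078 m.
V = (1/n) R^(2/3) √S = (1/0.015) × 0.4078^(2/3) × √0.0012 = 1.27 m/s. Hydraulic depth D_h = A/T = 1.208/2.094 = 0.577 m.
Froude number Fr = V/√(g·D_h) = 1.27/√(9.81×0.577) = 0.534, which is less than 1, so the flow is subcritical.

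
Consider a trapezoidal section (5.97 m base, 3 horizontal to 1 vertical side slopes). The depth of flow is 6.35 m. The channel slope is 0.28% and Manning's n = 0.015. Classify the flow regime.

With bottom width b = 5.97 m and side slope z = 3: A = (b + zy)y = (5.97 + 3×6.35)×6.35 = 158.9 m²; P = b + 2y√(1+z²) = 5.97 + 2×6.35×3.162 = 46.13 m.
Hydraulic radius R = A/P = 158.9/46.13 = 3.444 m.
V = (1/n) R^(2/3) √S = (1/0.015) × 3.444^(2/3) × √0.0028 = 8.045 m/s. Hydraulic depth D_h = A/T = 158.9/44.07 = 3.605 m.
Froude number Fr = V/√(g·D_h) = 8.045/√(9.81×3.605) = 1.35, which is greater than 1, so the flow is supercritical.

supercritical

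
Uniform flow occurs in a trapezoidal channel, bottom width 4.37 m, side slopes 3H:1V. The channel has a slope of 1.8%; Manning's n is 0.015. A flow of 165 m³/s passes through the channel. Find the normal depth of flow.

y_n = 1.78 m

Manning's equation rearranged: A R^(2/3) = nQ / (1·√S) = 0.015 × 165 / (√0.018) = 18.45.
Try y = 2.12 m: A R^(2/3) = 26.81 — over.
Try y = 1.42 m: A R^(2/3) = 11.57 — short.
Try y = 1.78 m: A R^(2/3) = 18.48 — close enough.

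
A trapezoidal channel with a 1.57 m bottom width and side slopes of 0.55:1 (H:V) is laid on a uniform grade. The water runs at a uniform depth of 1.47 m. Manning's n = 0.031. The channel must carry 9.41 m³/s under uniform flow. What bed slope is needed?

S = 0.011

With bottom width b = 1.57 m and side slope z = 0.55: A = (b + zy)y = (1.57 + 0.55×1.47)×1.47 = 3.496 m²; P = b + 2y√(1+z²) = 1.57 + 2×1.47×1.141 = 4.925 m.
Hydraulic radius R = A/P = 3.496/4.925 = 0.7099 m.
From Manning's equation, S = [nQ / (1 A R^(2/3))]² = [0.031 × 9.41 / (1 × 3.496 × 0.7099^(2/3))]² = 0.011.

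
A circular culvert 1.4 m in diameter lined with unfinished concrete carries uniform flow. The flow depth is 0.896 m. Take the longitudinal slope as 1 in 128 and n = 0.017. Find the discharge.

For a circular section of diameter D = 1.4 m at depth y = 0.896 m, the central angle is θ = 2 arccos(1 − 2y/D) = 3.709 rad. Then A = (D²/8)(θ − sin θ) = 1.04 m² and P = Dθ/2 = 2.596 m.
Hydraulic radius R = A/P = 1.04/2.596 = 0.4007 m.
Manning's equation: Q = (1/n) A R^(2/3) S^(1/2) = (1/0.017) × 1.04 × 0.4007^(2/3) × 0.007812^(1/2) = 2.94 m³/s.

Q = 2.94 m³/s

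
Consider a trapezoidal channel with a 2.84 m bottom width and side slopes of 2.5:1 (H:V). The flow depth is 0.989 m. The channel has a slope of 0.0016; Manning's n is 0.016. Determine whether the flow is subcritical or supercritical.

subcritical

With bottom width b = 2.84 m and side slope z = 2.5: A = (b + zy)y = (2.84 + 2.5×0.989)×0.989 = 5.254 m²; P = b + 2y√(1+z²) = 2.84 + 2×0.989×2.693 = 8.166 m.
Hydraulic radius R = A/P = 5.254/8.166 = 0.6434 m.
V = (1/n) R^(2/3) √S = (1/0.016) × 0.6434^(2/3) × √0.0016 = 1.863 m/s. Hydraulic depth D_h = A/T = 5.254/7.785 = 0.6749 m.
Froude number Fr = V/√(g·D_h) = 1.863/√(9.81×0.6749) = 0.724, which is less than 1, so the flow is subcritical.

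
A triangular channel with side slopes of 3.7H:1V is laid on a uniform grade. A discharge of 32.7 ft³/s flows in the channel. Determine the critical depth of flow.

At critical depth, Q² T / (g A³) = 1, i.e. A³/T = Q²/g = 32.7²/32.2 = 33.21.
Try y = 1.08 ft: A³/T = 10.06 — too small.
Try y = 1.54 ft: A³/T = 59.29 — too large.
Try y = 1.37 ft: A³/T = 33.04 — matches.

y_c = 1.37 ft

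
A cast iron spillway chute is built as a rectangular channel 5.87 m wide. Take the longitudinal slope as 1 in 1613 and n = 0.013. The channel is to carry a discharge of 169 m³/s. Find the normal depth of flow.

Manning's equation rearranged: A R^(2/3) = nQ / (1·√S) = 0.013 × 169 / (√0.00062) = 88.24.
Trying y = 7.88 m: A R^(2/3) = 76.78 — too small.
Trying y = 8.87 m: A R^(2/3) = 88.21 — close enough.

y_n = 8.87 m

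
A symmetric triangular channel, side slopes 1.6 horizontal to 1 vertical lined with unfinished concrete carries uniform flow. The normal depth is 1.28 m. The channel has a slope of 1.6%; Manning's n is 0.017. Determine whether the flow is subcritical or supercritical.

For a triangular section with side slope z = 1.6: A = zy² = 1.6×1.28² = 2.621 m²; P = 2y√(1+z²) = 2×1.28×1.887 = 4.83 m.
Hydraulic radius R = A/P = 2.621/4.83 = 0.5427 m.
V = (1/n) R^(2/3) √S = (1/0.017) × 0.5427^(2/3) × √0.016 = 4.951 m/s. Hydraulic depth D_h = A/T = 2.621/4.096 = 0.64 m.
Froude number Fr = V/√(g·D_h) = 4.951/√(9.81×0.64) = 1.98, which is greater than 1, so the flow is supercritical.

supercritical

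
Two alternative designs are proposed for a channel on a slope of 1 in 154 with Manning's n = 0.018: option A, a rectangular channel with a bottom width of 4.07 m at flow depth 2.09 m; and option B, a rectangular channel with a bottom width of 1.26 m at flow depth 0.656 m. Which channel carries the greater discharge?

channel A

Channel A: Flow area A = b·y = 4.07 × 2.09 = 8.506 m². Wetted perimeter P = b + 2y = 4.07 + 2×2.09 = 8.25 m. Hydraulic radius R = A/P = 8.506/8.25 = 1.031 m. Q_A = (1/0.018)·8.506·1.031^(2/3)·√0.006494 = 38.87 m³/s.
Channel B: Flow area A = b·y = 1.26 × 0.656 = 0.8266 m². Wetted perimeter P = b + 2y = 1.26 + 2×0.656 = 2.572 m. Hydraulic radius R = A/P = 0.8266/2.572 = 0.3214 m. Q_B = (1/0.018)·0.8266·0.3214^(2/3)·√0.006494 = 1.736 m³/s.
Q_A = 38.87 m³/s vs Q_B = 1.736 m³/s, so channel A carries more.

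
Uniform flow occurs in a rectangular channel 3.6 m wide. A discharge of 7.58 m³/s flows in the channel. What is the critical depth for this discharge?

For a rectangular channel, critical depth y_c = (q²/g)^(1/3) where q = Q/b = 7.58/3.6 = 2.106 m²/s.
So y_c = (2.106²/9.81)^(1/3) = 0.767 m.

y_c = 0.767 m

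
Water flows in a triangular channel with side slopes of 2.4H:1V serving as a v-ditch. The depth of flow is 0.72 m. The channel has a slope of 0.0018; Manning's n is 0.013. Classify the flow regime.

For a triangular section with side slope z = 2.4: A = zy² = 2.4×0.72² = 1.244 m²; P = 2y√(1+z²) = 2×0.72×2.6 = 3.744 m.
Hydraulic radius R = A/P = 1.244/3.744 = 0.3323 m.
V = (1/n) R^(2/3) √S = (1/0.013) × 0.3323^(2/3) × √0.0018 = 1.566 m/s. Hydraulic depth D_h = A/T = 1.244/3.456 = 0.36 m.
Froude number Fr = V/√(g·D_h) = 1.566/√(9.81×0.36) = 0.833, which is less than 1, so the flow is subcritical.

subcritical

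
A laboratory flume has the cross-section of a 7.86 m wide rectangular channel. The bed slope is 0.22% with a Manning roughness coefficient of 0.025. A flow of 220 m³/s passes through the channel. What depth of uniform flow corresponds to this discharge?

y_n = 7.85 m

Manning's equation rearranged: A R^(2/3) = nQ / (1·√S) = 0.025 × 220 / (√0.0022) = 117.3.
Try y = 6.18 m: A R^(2/3) = 87.13 — low.
Try y = 9.05 m: A R^(2/3) = 139.3 — high.
Try y = 7.85 m: A R^(2/3) = 117.2 — close enough.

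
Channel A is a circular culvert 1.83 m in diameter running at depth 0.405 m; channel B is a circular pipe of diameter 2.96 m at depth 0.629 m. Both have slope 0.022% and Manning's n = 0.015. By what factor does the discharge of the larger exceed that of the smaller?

3.32

Channel A: For a circular section of diameter D = 1.83 m at depth y = 0.405 m, the central angle is θ = 2 arccos(1 − 2y/D) = 1.959 rad. Then A = (D²/8)(θ − sin θ) = 0.4327 m² and P = Dθ/2 = 1.793 m. Hydraulic radius R = A/P = 0.4327/1.793 = 0.2414 m. Q_A = (1/0.015)·0.4327·0.2414^(2/3)·√0.00022 = 0.1659 m³/s.
Channel B: For a circular section of diameter D = 2.96 m at depth y = 0.629 m, the central angle is θ = 2 arccos(1 − 2y/D) = 1.916 rad. Then A = (D²/8)(θ − sin θ) = 1.068 m² and P = Dθ/2 = 2.836 m. Hydraulic radius R = A/P = 1.068/2.836 = 0.3767 m. Q_B = (1/0.015)·1.068·0.3767^(2/3)·√0.00022 = 0.551 m³/s.
The larger discharge is 0.551 m³/s and the smaller is 0.1659 m³/s; the ratio is 3.32.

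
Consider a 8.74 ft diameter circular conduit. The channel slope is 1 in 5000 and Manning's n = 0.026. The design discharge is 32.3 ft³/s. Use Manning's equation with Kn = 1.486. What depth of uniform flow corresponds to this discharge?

y_n = 3.82 ft

Manning's equation rearranged: A R^(2/3) = nQ / (1.486·√S) = 0.026 × 32.3 / (1.486 × √0.0002) = 39.96.
Trying y = 3.38 ft: A R^(2/3) = 32 — short.
Trying y = 4.7 ft: A R^(2/3) = 57.04 — over.
Trying y = 3.82 ft: A R^(2/3) = 39.96 — ≈ 39.96.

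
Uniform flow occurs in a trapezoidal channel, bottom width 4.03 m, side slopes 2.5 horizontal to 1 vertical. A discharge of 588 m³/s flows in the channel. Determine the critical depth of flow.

y_c = 5.72 m

At critical depth, Q² T / (g A³) = 1, i.e. A³/T = Q²/g = 588²/9.81 = 35240.
Try y = 4.59 m: A³/T = 13360 — short.
Try y = 7.3 m: A³/T = 106200 — over.
Try y = 5.72 m: A³/T = 35320 — close enough.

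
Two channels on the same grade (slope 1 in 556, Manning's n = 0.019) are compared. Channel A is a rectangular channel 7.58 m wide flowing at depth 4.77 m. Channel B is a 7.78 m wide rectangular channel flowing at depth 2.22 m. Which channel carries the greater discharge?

Channel A: Flow area A = b·y = 7.58 × 4.77 = 36.16 m². Wetted perimeter P = b + 2y = 7.58 + 2×4.77 = 17.12 m. Hydraulic radius R = A/P = 36.16/17.12 = 2.112 m. Q_A = (1/0.019)·36.16·2.112^(2/3)·√0.001799 = 132.8 m³/s.
Channel B: Flow area A = b·y = 7.78 × 2.22 = 17.27 m². Wetted perimeter P = b + 2y = 7.78 + 2×2.22 = 12.22 m. Hydraulic radius R = A/P = 17.27/12.22 = 1.413 m. Q_B = (1/0.019)·17.27·1.413^(2/3)·√0.001799 = 48.55 m³/s.
Q_A = 132.8 m³/s vs Q_B = 48.55 m³/s, so channel A carries more.

channel A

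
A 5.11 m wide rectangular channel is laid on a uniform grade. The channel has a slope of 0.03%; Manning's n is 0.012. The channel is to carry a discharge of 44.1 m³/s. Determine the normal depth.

Manning's equation rearranged: A R^(2/3) = nQ / (1·√S) = 0.012 × 44.1 / (√0.0003) = 30.55.
Try y = 3.02 m: A R^(2/3) = 19.17 — too small.
Try y = 4.93 m: A R^(2/3) = 35.64 — too large.
Try y = 4.35 m: A R^(2/3) = 30.53 — close enough.

y_n = 4.35 m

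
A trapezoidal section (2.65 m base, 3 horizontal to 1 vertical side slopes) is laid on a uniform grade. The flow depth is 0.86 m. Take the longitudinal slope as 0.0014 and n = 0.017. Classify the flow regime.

With bottom width b = 2.65 m and side slope z = 3: A = (b + zy)y = (2.65 + 3×0.86)×0.86 = 4.498 m²; P = b + 2y√(1+z²) = 2.65 + 2×0.86×3.162 = 8.089 m.
Hydraulic radius R = A/P = 4.498/8.089 = 0.556 m.
V = (1/n) R^(2/3) √S = (1/0.017) × 0.556^(2/3) × √0.0014 = 1.488 m/s. Hydraulic depth D_h = A/T = 4.498/7.81 = 0.5759 m.
Froude number Fr = V/√(g·D_h) = 1.488/√(9.81×0.5759) = 0.626, which is less than 1, so the flow is subcritical.

subcritical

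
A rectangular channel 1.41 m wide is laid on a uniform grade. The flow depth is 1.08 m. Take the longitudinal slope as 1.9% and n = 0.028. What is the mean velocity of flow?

V = 2.79 m/s

Flow area A = b·y = 1.41 × 1.08 = 1.523 m². Wetted perimeter P = b + 2y = 1.41 + 2×1.08 = 3.57 m.
Hydraulic radius R = A/P = 1.523/3.57 = 0.4266 m.
From Manning's equation, V = (1/n) R^(2/3) S^(1/2) = (1/0.028) × 0.4266^(2/3) × 0.019^(1/2) = 2.79 m/s.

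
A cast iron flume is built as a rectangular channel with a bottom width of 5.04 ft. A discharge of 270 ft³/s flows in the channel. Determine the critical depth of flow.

y_c = 4.47 ft

For a rectangular channel, critical depth y_c = (q²/g)^(1/3) where q = Q/b = 270/5.04 = 53.57 ft²/s.
So y_c = (53.57²/32.2)^(1/3) = 4.47 ft.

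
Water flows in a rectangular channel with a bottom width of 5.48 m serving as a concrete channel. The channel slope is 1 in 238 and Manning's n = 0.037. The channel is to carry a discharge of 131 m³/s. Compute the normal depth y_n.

Manning's equation rearranged: A R^(2/3) = nQ / (1·√S) = 0.037 × 131 / (√0.004202) = 74.78.
Trying y = 9.09 m: A R^(2/3) = 81.83 — over.
Trying y = 5.81 m: A R^(2/3) = 48.19 — short.
Trying y = 8.41 m: A R^(2/3) = 74.78 — close enough.

y_n = 8.41 m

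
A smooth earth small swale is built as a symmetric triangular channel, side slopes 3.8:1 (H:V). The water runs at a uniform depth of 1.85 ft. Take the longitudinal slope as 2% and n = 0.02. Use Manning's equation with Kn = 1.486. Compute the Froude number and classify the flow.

For a triangular section with side slope z = 3.8: A = zy² = 3.8×1.85² = 13.01 ft²; P = 2y√(1+z²) = 2×1.85×3.929 = 14.54 ft.
Hydraulic radius R = A/P = 13.01/14.54 = 0.8945 ft.
V = (1.486/n) R^(2/3) √S = (1.486/0.02) × 0.8945^(2/3) × √0.02 = 9.755 ft/s. Hydraulic depth D_h = A/T = 13.01/14.06 = 0.925 ft.
Froude number Fr = V/√(g·D_h) = 9.755/√(32.2×0.925) = 1.79, which is greater than 1, so the flow is supercritical.

supercritical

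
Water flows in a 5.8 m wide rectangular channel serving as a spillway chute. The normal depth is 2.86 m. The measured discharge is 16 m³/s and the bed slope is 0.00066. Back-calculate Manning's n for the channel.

n = 0.034

Flow area A = b·y = 5.8 × 2.86 = 16.59 m². Wetted perimeter P = b + 2y = 5.8 + 2×2.86 = 11.52 m.
Hydraulic radius R = A/P = 16.59/11.52 = 1.44 m.
Rearranging Manning's equation: n = (1/Q) A R^(2/3) S^(1/2) = (1/16) × 16.59 × 1.44^(2/3) × √0.00066 = 0.034.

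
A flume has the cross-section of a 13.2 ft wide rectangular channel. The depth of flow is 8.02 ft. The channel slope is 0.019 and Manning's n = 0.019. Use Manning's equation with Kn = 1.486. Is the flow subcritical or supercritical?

supercritical

Flow area A = b·y = 13.2 × 8.02 = 105.9 ft². Wetted perimeter P = b + 2y = 13.2 + 2×8.02 = 29.24 ft.
Hydraulic radius R = A/P = 105.9/29.24 = 3.621 ft.
V = (1.486/n) R^(2/3) √S = (1.486/0.019) × 3.621^(2/3) × √0.019 = 25.42 ft/s. Hydraulic depth D_h = A/T = 105.9/13.2 = 8.02 ft.
Froude number Fr = V/√(g·D_h) = 25.42/√(32.2×8.02) = 1.58, which is greater than 1, so the flow is supercritical.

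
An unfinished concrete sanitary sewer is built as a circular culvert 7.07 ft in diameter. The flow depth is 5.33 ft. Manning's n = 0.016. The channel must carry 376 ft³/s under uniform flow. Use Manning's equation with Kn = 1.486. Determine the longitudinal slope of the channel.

S = 0.00591

For a circular section of diameter D = 7.07 ft at depth y = 5.33 ft, the central angle is θ = 2 arccos(1 − 2y/D) = 4.207 rad. Then A = (D²/8)(θ − sin θ) = 31.75 ft² and P = Dθ/2 = 14.87 ft.
Hydraulic radius R = A/P = 31.75/14.87 = 2.135 ft.
From Manning's equation, S = [nQ / (1.486 A R^(2/3))]² = [0.016 × 376 / (1.486 × 31.75 × 2.135^(2/3))]² = 0.00591.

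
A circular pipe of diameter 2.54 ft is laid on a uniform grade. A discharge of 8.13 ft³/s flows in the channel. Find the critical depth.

y_c = 0.944 ft

At critical depth, Q² T / (g A³) = 1, i.e. A³/T = Q²/g = 8.13²/32.2 = 2.053.
Try y = 1.09 ft: A³/T = 3.568 — high.
Try y = 0.642 ft: A³/T = 0.4612 — low.
Try y = 0.944 ft: A³/T = 2.054 — close enough.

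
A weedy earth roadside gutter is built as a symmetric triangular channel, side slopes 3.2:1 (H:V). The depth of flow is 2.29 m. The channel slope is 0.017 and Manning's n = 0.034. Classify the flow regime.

For a triangular section with side slope z = 3.2: A = zy² = 3.2×2.29² = 16.78 m²; P = 2y√(1+z²) = 2×2.29×3.353 = 15.35 m.
Hydraulic radius R = A/P = 16.78/15.35 = 1.093 m.
V = (1/n) R^(2/3) √S = (1/0.034) × 1.093^(2/3) × √0.017 = 4.069 m/s. Hydraulic depth D_h = A/T = 16.78/14.66 = 1.145 m.
Froude number Fr = V/√(g·D_h) = 4.069/√(9.81×1.145) = 1.21, which is greater than 1, so the flow is supercritical.

supercritical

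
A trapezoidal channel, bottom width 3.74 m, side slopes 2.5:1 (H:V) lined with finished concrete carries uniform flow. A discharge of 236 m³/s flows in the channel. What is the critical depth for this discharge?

At critical depth, Q² T / (g A³) = 1, i.e. A³/T = Q²/g = 236²/9.81 = 5677.
At y = 4.58 m: A³/T = 12640 — too large.
At y = 3.17 m: A³/T = 2581 — too small.
At y = 3.81 m: A³/T = 5664 — ≈ 5677.

y_c = 3.81 m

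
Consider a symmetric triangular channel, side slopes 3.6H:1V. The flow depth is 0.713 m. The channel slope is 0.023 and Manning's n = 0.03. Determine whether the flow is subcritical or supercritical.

supercritical

For a triangular section with side slope z = 3.6: A = zy² = 3.6×0.713² = 1.83 m²; P = 2y√(1+z²) = 2×0.713×3.736 = 5.328 m.
Hydraulic radius R = A/P = 1.83/5.328 = 0.3435 m.
V = (1/n) R^(2/3) √S = (1/0.03) × 0.3435^(2/3) × √0.023 = 2.479 m/s. Hydraulic depth D_h = A/T = 1.83/5.134 = 0.3565 m.
Froude number Fr = V/√(g·D_h) = 2.479/√(9.81×0.3565) = 1.33, which is greater than 1, so the flow is supercritical.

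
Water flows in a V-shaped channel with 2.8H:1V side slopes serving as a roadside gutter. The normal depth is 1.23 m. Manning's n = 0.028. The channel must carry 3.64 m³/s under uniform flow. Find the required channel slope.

S = 0.0012

For a triangular section with side slope z = 2.8: A = zy² = 2.8×1.23² = 4.236 m²; P = 2y√(1+z²) = 2×1.23×2.973 = 7.314 m.
Hydraulic radius R = A/P = 4.236/7.314 = 0.5792 m.
From Manning's equation, S = [nQ / (1 A R^(2/3))]² = [0.028 × 3.64 / (1 × 4.236 × 0.5792^(2/3))]² = 0.0012.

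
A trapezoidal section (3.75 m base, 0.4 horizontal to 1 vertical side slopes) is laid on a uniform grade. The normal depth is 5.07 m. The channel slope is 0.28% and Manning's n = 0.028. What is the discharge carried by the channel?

With bottom width b = 3.75 m and side slope z = 0.4: A = (b + zy)y = (3.75 + 0.4×5.07)×5.07 = 29.29 m²; P = b + 2y√(1+z²) = 3.75 + 2×5.07×1.077 = 14.67 m.
Hydraulic radius R = A/P = 29.29/14.67 = 1.997 m.
Manning's equation: Q = (1/n) A R^(2/3) S^(1/2) = (1/0.028) × 29.29 × 1.997^(2/3) × 0.0028^(1/2) = 87.8 m³/s.

Q = 87.8 m³/s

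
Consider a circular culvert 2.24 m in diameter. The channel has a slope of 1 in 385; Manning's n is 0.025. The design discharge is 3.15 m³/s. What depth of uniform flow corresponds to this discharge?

Manning's equation rearranged: A R^(2/3) = nQ / (1·√S) = 0.025 × 3.15 / (√0.002597) = 1.545.
At y = 1.55 m: A R^(2/3) = 2.208 — too large.
At y = 0.887 m: A R^(2/3) = 0.8857 — too small.
At y = 1.22 m: A R^(2/3) = 1.543 — ≈ 1.545.

y_n = 1.22 m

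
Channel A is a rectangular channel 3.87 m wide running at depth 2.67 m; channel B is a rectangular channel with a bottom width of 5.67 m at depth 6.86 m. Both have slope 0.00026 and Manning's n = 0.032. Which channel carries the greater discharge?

Channel A: Flow area A = b·y = 3.87 × 2.67 = 10.33 m². Wetted perimeter P = b + 2y = 3.87 + 2×2.67 = 9.21 m. Hydraulic radius R = A/P = 10.33/9.21 = 1.122 m. Q_A = (1/0.032)·10.33·1.122^(2/3)·√0.00026 = 5.622 m³/s.
Channel B: Flow area A = b·y = 5.67 × 6.86 = 38.9 m². Wetted perimeter P = b + 2y = 5.67 + 2×6.86 = 19.39 m. Hydraulic radius R = A/P = 38.9/19.39 = 2.006 m. Q_B = (1/0.032)·38.9·2.006^(2/3)·√0.00026 = 31.17 m³/s.
Q_A = 5.622 m³/s vs Q_B = 31.17 m³/s, so channel B carries more.

channel B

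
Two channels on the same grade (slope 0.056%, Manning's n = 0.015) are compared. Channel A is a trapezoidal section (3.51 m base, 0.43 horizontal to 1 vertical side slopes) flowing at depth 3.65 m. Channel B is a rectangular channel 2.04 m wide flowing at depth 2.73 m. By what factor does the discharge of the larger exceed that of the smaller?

5.6

Channel A: With bottom width b = 3.51 m and side slope z = 0.43: A = (b + zy)y = (3.51 + 0.43×3.65)×3.65 = 18.54 m²; P = b + 2y√(1+z²) = 3.51 + 2×3.65×1.089 = 11.46 m. Hydraulic radius R = A/P = 18.54/11.46 = 1.618 m. Q_A = (1/0.015)·18.54·1.618^(2/3)·√0.00056 = 40.32 m³/s.
Channel B: Flow area A = b·y = 2.04 × 2.73 = 5.569 m². Wetted perimeter P = b + 2y = 2.04 + 2×2.73 = 7.5 m. Hydraulic radius R = A/P = 5.569/7.5 = 0.7426 m. Q_B = (1/0.015)·5.569·0.7426^(2/3)·√0.00056 = 7.205 m³/s.
The larger discharge is 40.32 m³/s and the smaller is 7.205 m³/s; the ratio is 5.6.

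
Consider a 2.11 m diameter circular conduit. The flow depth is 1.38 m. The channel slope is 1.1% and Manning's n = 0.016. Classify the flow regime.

supercritical

For a circular section of diameter D = 2.11 m at depth y = 1.38 m, the central angle is θ = 2 arccos(1 − 2y/D) = 3.768 rad. Then A = (D²/8)(θ − sin θ) = 2.423 m² and P = Dθ/2 = 3.975 m.
Hydraulic radius R = A/P = 2.423/3.975 = 0.6096 m.
V = (1/n) R^(2/3) √S = (1/0.016) × 0.6096^(2/3) × √0.011 = 4.713 m/s. Hydraulic depth D_h = A/T = 2.423/2.007 = 1.207 m.
Froude number Fr = V/√(g·D_h) = 4.713/√(9.81×1.207) = 1.37, which is greater than 1, so the flow is supercritical.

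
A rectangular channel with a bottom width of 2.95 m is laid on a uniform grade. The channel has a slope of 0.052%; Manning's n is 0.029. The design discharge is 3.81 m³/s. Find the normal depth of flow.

y_n = 1.87 m

Manning's equation rearranged: A R^(2/3) = nQ / (1·√S) = 0.029 × 3.81 / (√0.00052) = 4.845.
At y = 1.6 m: A R^(2/3) = 3.957 — too small.
At y = 1.87 m: A R^(2/3) = 4.851 — matches.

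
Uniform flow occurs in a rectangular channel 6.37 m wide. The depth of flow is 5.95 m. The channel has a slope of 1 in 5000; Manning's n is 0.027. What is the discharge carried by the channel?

Flow area A = b·y = 6.37 × 5.95 = 37.9 m². Wetted perimeter P = b + 2y = 6.37 + 2×5.95 = 18.27 m.
Hydraulic radius R = A/P = 37.9/18.27 = 2.075 m.
Manning's equation: Q = (1/n) A R^(2/3) S^(1/2) = (1/0.027) × 37.9 × 2.075^(2/3) × 0.0002^(1/2) = 32.3 m³/s.

Q = 32.3 m³/s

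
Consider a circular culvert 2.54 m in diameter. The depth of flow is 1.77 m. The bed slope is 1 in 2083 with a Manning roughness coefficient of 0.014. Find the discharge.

Q = 4.88 m³/s

For a circular section of diameter D = 2.54 m at depth y = 1.77 m, the central angle is θ = 2 arccos(1 − 2y/D) = 3.951 rad. Then A = (D²/8)(θ − sin θ) = 3.77 m² and P = Dθ/2 = 5.018 m.
Hydraulic radius R = A/P = 3.77/5.018 = 0.7513 m.
Manning's equation: Q = (1/n) A R^(2/3) S^(1/2) = (1/0.014) × 3.77 × 0.7513^(2/3) × 0.0004801^(1/2) = 4.88 m³/s.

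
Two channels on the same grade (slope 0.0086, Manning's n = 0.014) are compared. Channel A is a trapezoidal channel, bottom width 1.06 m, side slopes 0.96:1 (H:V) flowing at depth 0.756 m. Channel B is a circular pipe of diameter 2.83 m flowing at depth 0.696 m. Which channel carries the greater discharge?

Channel A: With bottom width b = 1.06 m and side slope z = 0.96: A = (b + zy)y = (1.06 + 0.96×0.756)×0.756 = 1.35 m²; P = b + 2y√(1+z²) = 1.06 + 2×0.756×1.386 = 3.156 m. Hydraulic radius R = A/P = 1.35/3.156 = 0.4278 m. Q_A = (1/0.014)·1.35·0.4278^(2/3)·√0.0086 = 5.077 m³/s.
Channel B: For a circular section of diameter D = 2.83 m at depth y = 0.696 m, the central angle is θ = 2 arccos(1 − 2y/D) = 2.076 rad. Then A = (D²/8)(θ − sin θ) = 1.202 m² and P = Dθ/2 = 2.937 m. Hydraulic radius R = A/P = 1.202/2.937 = 0.4091 m. Q_B = (1/0.014)·1.202·0.4091^(2/3)·√0.0086 = 4.387 m³/s.
Q_A = 5.077 m³/s vs Q_B = 4.387 m³/s, so channel A carries more.

channel A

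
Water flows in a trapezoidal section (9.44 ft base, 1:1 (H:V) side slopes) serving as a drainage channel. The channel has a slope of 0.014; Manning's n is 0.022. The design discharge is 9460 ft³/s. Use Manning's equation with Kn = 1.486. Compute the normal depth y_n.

Manning's equation rearranged: A R^(2/3) = nQ / (1.486·√S) = 0.022 × 9460 / (1.486 × √0.014) = 1184.
Trying y = 12.6 ft: A R^(2/3) = 933.2 — short.
Trying y = 17.8 ft: A R^(2/3) = 1957 — over.
Trying y = 14.1 ft: A R^(2/3) = 1183 — close enough.

y_n = 14.1 ft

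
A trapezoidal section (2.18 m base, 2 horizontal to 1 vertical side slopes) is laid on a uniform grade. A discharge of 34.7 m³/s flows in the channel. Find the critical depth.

At critical depth, Q² T / (g A³) = 1, i.e. A³/T = Q²/g = 34.7²/9.81 = 122.7.
At y = 2.28 m: A³/T = 321.1 — too large.
At y = 1.38 m: A³/T = 41.15 — too small.
At y = 1.81 m: A³/T = 122.8 — matches.

y_c = 1.81 m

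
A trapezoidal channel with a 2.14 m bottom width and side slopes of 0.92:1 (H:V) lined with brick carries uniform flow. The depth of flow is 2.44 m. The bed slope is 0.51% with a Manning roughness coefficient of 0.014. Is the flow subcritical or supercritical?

With bottom width b = 2.14 m and side slope z = 0.92: A = (b + zy)y = (2.14 + 0.92×2.44)×2.44 = 10.7 m²; P = b + 2y√(1+z²) = 2.14 + 2×2.44×1.359 = 8.771 m.
Hydraulic radius R = A/P = 10.7/8.771 = 1.22 m.
V = (1/n) R^(2/3) √S = (1/0.014) × 1.22^(2/3) × √0.0051 = 5.823 m/s. Hydraulic depth D_h = A/T = 10.7/6.63 = 1.614 m.
Froude number Fr = V/√(g·D_h) = 5.823/√(9.81×1.614) = 1.46, which is greater than 1, so the flow is supercritical.

supercritical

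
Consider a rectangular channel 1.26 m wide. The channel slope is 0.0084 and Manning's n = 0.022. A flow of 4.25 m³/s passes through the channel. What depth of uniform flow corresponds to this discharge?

y_n = 1.41 m

Manning's equation rearranged: A R^(2/3) = nQ / (1·√S) = 0.022 × 4.25 / (√0.0084) = 1.02.
At y = 1.16 m: A R^(2/3) = 0.8044 — low.
At y = 1.41 m: A R^(2/3) = 1.021 — matches.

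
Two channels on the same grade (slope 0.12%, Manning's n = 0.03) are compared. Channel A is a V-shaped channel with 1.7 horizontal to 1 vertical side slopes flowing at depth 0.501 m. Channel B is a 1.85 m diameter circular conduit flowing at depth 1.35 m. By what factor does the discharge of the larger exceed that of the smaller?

9.24

Channel A: For a triangular section with side slope z = 1.7: A = zy² = 1.7×0.501² = 0.4267 m²; P = 2y√(1+z²) = 2×0.501×1.972 = 1.976 m. Hydraulic radius R = A/P = 0.4267/1.976 = 0.2159 m. Q_A = (1/0.03)·0.4267·0.2159^(2/3)·√0.0012 = 0.1773 m³/s.
Channel B: For a circular section of diameter D = 1.85 m at depth y = 1.35 m, the central angle is θ = 2 arccos(1 − 2y/D) = 4.096 rad. Then A = (D²/8)(θ − sin θ) = 2.102 m² and P = Dθ/2 = 3.789 m. Hydraulic radius R = A/P = 2.102/3.789 = 0.5547 m. Q_B = (1/0.03)·2.102·0.5547^(2/3)·√0.0012 = 1.638 m³/s.
The larger discharge is 1.638 m³/s and the smaller is 0.1773 m³/s; the ratio is 9.24.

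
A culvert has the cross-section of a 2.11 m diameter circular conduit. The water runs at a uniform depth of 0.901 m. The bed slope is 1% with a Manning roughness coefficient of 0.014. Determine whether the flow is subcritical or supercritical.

supercritical

For a circular section of diameter D = 2.11 m at depth y = 0.901 m, the central angle is θ = 2 arccos(1 − 2y/D) = 2.849 rad. Then A = (D²/8)(θ − sin θ) = 1.425 m² and P = Dθ/2 = 3.005 m.
Hydraulic radius R = A/P = 1.425/3.005 = 0.474 m.
V = (1/n) R^(2/3) √S = (1/0.014) × 0.474^(2/3) × √0.01 = 4.342 m/s. Hydraulic depth D_h = A/T = 1.425/2.087 = 0.6825 m.
Froude number Fr = V/√(g·D_h) = 4.342/√(9.81×0.6825) = 1.68, which is greater than 1, so the flow is supercritical.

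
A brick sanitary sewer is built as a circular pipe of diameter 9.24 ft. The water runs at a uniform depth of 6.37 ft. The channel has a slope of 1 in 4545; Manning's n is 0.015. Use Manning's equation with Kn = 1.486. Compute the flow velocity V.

V = 2.87 ft/s

For a circular section of diameter D = 9.24 ft at depth y = 6.37 ft, the central angle is θ = 2 arccos(1 − 2y/D) = 3.919 rad. Then A = (D²/8)(θ − sin θ) = 49.3 ft² and P = Dθ/2 = 18.1 ft.
Hydraulic radius R = A/P = 49.3/18.1 = 2.723 ft.
From Manning's equation, V = (1.486/n) R^(2/3) S^(1/2) = (1.486/0.015) × 2.723^(2/3) × 0.00022^(1/2) = 2.87 ft/s.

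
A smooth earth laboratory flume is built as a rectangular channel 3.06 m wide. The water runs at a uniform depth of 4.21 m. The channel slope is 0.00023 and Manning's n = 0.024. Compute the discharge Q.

Q = 8.79 m³/s

Flow area A = b·y = 3.06 × 4.21 = 12.88 m². Wetted perimeter P = b + 2y = 3.06 + 2×4.21 = 11.48 m.
Hydraulic radius R = A/P = 12.88/11.48 = 1.122 m.
Manning's equation: Q = (1/n) A R^(2/3) S^(1/2) = (1/0.024) × 12.88 × 1.122^(2/3) × 0.00023^(1/2) = 8.79 m³/s.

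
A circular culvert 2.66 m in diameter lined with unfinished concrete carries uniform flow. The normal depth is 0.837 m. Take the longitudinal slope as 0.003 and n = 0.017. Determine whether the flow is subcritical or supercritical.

For a circular section of diameter D = 2.66 m at depth y = 0.837 m, the central angle is θ = 2 arccos(1 − 2y/D) = 2.382 rad. Then A = (D²/8)(θ − sin θ) = 1.498 m² and P = Dθ/2 = 3.168 m.
Hydraulic radius R = A/P = 1.498/3.168 = 0.4728 m.
V = (1/n) R^(2/3) √S = (1/0.017) × 0.4728^(2/3) × √0.003 = 1.955 m/s. Hydraulic depth D_h = A/T = 1.498/2.471 = 0.6063 m.
Froude number Fr = V/√(g·D_h) = 1.955/√(9.81×0.6063) = 0.802, which is less than 1, so the flow is subcritical.

subcritical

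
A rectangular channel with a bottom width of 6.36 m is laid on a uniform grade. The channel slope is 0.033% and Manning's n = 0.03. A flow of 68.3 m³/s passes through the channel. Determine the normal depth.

y_n = 9.88 m

Manning's equation rearranged: A R^(2/3) = nQ / (1·√S) = 0.03 × 68.3 / (√0.00033) = 112.8.
At y = 8.24 m: A R^(2/3) = 91.17 — too small.
At y = 10.8 m: A R^(2/3) = 125.1 — too large.
At y = 9.88 m: A R^(2/3) = 112.8 — close enough.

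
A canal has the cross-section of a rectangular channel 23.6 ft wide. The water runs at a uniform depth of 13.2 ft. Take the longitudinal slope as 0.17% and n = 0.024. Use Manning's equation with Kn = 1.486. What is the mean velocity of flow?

V = 8.64 ft/s

Flow area A = b·y = 23.6 × 13.2 = 311.5 ft². Wetted perimeter P = b + 2y = 23.6 + 2×13.2 = 50 ft.
Hydraulic radius R = A/P = 311.5/50 = 6.23 ft.
From Manning's equation, V = (1.486/n) R^(2/3) S^(1/2) = (1.486/0.024) × 6.23^(2/3) × 0.0017^(1/2) = 8.64 ft/s.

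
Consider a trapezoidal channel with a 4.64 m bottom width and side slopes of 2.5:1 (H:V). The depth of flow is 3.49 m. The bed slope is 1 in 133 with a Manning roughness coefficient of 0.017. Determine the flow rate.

With bottom width b = 4.64 m and side slope z = 2.5: A = (b + zy)y = (4.64 + 2.5×3.49)×3.49 = 46.64 m²; P = b + 2y√(1+z²) = 4.64 + 2×3.49×2.693 = 23.43 m.
Hydraulic radius R = A/P = 46.64/23.43 = 1.99 m.
Manning's equation: Q = (1/n) A R^(2/3) S^(1/2) = (1/0.017) × 46.64 × 1.99^(2/3) × 0.007519^(1/2) = 376 m³/s.

Q = 376 m³/s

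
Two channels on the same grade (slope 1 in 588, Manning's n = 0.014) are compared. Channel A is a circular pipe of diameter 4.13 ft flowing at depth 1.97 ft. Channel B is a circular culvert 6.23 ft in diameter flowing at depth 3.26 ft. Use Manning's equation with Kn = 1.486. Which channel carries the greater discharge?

channel B

Channel A: For a circular section of diameter D = 4.13 ft at depth y = 1.97 ft, the central angle is θ = 2 arccos(1 − 2y/D) = 3.05 rad. Then A = (D²/8)(θ − sin θ) = 6.306 ft² and P = Dθ/2 = 6.297 ft. Hydraulic radius R = A/P = 6.306/6.297 = 1.001 ft. Q_A = (1.486/0.014)·6.306·1.001^(2/3)·√0.001701 = 27.63 ft³/s.
Channel B: For a circular section of diameter D = 6.23 ft at depth y = 3.26 ft, the central angle is θ = 2 arccos(1 − 2y/D) = 3.235 rad. Then A = (D²/8)(θ − sin θ) = 16.14 ft² and P = Dθ/2 = 10.08 ft. Hydraulic radius R = A/P = 16.14/10.08 = 1.602 ft. Q_B = (1.486/0.014)·16.14·1.602^(2/3)·√0.001701 = 96.77 ft³/s.
Q_A = 27.63 ft³/s vs Q_B = 96.77 ft³/s, so channel B carries more.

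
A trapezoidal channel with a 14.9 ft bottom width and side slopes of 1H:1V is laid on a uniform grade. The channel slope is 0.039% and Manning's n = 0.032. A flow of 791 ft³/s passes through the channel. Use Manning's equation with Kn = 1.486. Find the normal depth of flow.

Manning's equation rearranged: A R^(2/3) = nQ / (1.486·√S) = 0.032 × 791 / (1.486 × √0.00039) = 862.5.
Try y = 11.8 ft: A R^(2/3) = 1100 — over.
Try y = 8.65 ft: A R^(2/3) = 609.4 — short.
Try y = 10.4 ft: A R^(2/3) = 862.8 — close enough.

y_n = 10.4 ft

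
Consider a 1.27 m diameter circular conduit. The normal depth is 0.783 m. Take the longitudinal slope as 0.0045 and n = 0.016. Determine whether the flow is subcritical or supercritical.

For a circular section of diameter D = 1.27 m at depth y = 0.783 m, the central angle is θ = 2 arccos(1 − 2y/D) = 3.612 rad. Then A = (D²/8)(θ − sin θ) = 0.8196 m² and P = Dθ/2 = 2.294 m.
Hydraulic radius R = A/P = 0.8196/2.294 = 0.3573 m.
V = (1/n) R^(2/3) √S = (1/0.016) × 0.3573^(2/3) × √0.0045 = 2.111 m/s. Hydraulic depth D_h = A/T = 0.8196/1.235 = 0.6637 m.
Froude number Fr = V/√(g·D_h) = 2.111/√(9.81×0.6637) = 0.827, which is less than 1, so the flow is subcritical.

subcritical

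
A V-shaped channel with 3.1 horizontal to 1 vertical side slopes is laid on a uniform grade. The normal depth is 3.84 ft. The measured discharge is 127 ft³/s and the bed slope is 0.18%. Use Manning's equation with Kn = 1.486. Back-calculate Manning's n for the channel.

For a triangular section with side slope z = 3.1: A = zy² = 3.1×3.84² = 45.71 ft²; P = 2y√(1+z²) = 2×3.84×3.257 = 25.02 ft.
Hydraulic radius R = A/P = 45.71/25.02 = 1.827 ft.
Rearranging Manning's equation: n = (1.486/Q) A R^(2/3) S^(1/2) = (1.486/127) × 45.71 × 1.827^(2/3) × √0.0018 = 0.0339.

n = 0.0339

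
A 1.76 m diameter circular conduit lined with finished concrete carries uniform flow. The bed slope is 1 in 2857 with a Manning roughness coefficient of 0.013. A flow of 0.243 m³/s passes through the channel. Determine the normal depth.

Manning's equation rearranged: A R^(2/3) = nQ / (1·√S) = 0.013 × 0.243 / (√0.00035) = 0.1689.
Trying y = 0.355 m: A R^(2/3) = 0.1254 — low.
Trying y = 0.523 m: A R^(2/3) = 0.2706 — high.
Trying y = 0.412 m: A R^(2/3) = 0.1691 — close enough.

y_n = 0.412 m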